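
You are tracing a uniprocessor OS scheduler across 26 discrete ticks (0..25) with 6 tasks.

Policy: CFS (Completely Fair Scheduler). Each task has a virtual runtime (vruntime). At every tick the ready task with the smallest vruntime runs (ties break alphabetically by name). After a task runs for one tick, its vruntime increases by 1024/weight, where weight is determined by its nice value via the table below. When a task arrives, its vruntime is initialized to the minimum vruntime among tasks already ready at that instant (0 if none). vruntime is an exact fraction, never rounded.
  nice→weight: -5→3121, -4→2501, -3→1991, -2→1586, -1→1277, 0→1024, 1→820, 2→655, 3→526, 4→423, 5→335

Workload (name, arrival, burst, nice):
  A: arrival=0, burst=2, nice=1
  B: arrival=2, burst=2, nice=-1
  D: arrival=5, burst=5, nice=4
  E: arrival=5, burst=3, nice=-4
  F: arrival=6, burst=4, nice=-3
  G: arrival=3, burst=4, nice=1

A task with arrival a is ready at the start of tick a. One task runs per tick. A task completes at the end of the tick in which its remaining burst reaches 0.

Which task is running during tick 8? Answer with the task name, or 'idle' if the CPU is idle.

running at tick 8 = G

t=0: vr[A=0] → run A
t=1: vr[A=256/205] → run A
t=2: vr[B=0] → run B
t=3: vr[B=1024/1277 G=1024/1277] → run B
t=4: vr[G=1024/1277] → run G
t=5: vr[D=536832/261785 E=536832/261785 G=536832/261785] → run D
t=6: vr[D=495147776/110735055 E=536832/261785 F=536832/261785 G=536832/261785] → run E
t=7: vr[D=495147776/110735055 E=39284992/15968885 F=536832/261785 G=536832/261785] → run F
t=8: vr[D=495147776/110735055 E=39284992/15968885 F=1336900352/521213935 G=536832/261785] → run G
t=9: vr[D=495147776/110735055 E=39284992/15968885 F=1336900352/521213935 G=863744/261785] → run E
t=10: vr[D=495147776/110735055 E=45823232/15968885 F=1336900352/521213935 G=863744/261785] → run F
t=11: vr[D=495147776/110735055 E=45823232/15968885 F=1604968192/521213935 G=863744/261785] → run E
t=12: vr[D=495147776/110735055 F=1604968192/521213935 G=863744/261785] → run F
t=13: vr[D=495147776/110735055 F=1873036032/521213935 G=863744/261785] → run G
t=14: vr[D=495147776/110735055 F=1873036032/521213935 G=1190656/261785] → run F
t=15: vr[D=495147776/110735055 G=1190656/261785] → run D
t=16: vr[D=763215616/110735055 G=1190656/261785] → run G
t=17: vr[D=763215616/110735055] → run D
t=18: vr[D=343761152/36911685] → run D
t=19: vr[D=1299351296/110735055] → run D
t=20: (idle)
t=21: (idle)
t=22: (idle)
t=23: (idle)
t=24: (idle)
t=25: (idle)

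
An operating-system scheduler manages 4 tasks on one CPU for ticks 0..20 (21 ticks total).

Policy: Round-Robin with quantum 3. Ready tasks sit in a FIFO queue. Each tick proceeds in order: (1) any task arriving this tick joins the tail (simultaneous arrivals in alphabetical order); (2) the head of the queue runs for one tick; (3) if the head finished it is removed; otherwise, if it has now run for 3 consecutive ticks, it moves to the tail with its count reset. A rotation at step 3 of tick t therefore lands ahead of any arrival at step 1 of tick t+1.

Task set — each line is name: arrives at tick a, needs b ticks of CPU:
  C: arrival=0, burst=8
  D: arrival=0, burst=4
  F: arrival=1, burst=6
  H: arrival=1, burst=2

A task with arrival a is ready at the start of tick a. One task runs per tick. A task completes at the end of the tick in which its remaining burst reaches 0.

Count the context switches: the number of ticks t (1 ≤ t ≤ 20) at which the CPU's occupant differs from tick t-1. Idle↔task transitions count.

t=0: queue=[C,D] q_used=0 → run C
t=1: queue=[C,D,F,H] q_used=1 → run C
t=2: queue=[C,D,F,H] q_used=2 → run C
t=3: queue=[D,F,H,C] q_used=0 → run D
t=4: queue=[D,F,H,C] q_used=1 → run D
t=5: queue=[D,F,H,C] q_used=2 → run D
t=6: queue=[F,H,C,D] q_used=0 → run F
t=7: queue=[F,H,C,D] q_used=1 → run F
t=8: queue=[F,H,C,D] q_used=2 → run F
t=9: queue=[H,C,D,F] q_used=0 → run H
t=10: queue=[H,C,D,F] q_used=1 → run H
t=11: queue=[C,D,F] q_used=0 → run C
t=12: queue=[C,D,F] q_used=1 → run C
t=13: queue=[C,D,F] q_used=2 → run C
t=14: queue=[D,F,C] q_used=0 → run D
t=15: queue=[F,C] q_used=0 → run F
t=16: queue=[F,C] q_used=1 → run F
t=17: queue=[F,C] q_used=2 → run F
t=18: queue=[C] q_used=0 → run C
t=19: queue=[C] q_used=1 → run C
t=20: (idle)

context switches = 8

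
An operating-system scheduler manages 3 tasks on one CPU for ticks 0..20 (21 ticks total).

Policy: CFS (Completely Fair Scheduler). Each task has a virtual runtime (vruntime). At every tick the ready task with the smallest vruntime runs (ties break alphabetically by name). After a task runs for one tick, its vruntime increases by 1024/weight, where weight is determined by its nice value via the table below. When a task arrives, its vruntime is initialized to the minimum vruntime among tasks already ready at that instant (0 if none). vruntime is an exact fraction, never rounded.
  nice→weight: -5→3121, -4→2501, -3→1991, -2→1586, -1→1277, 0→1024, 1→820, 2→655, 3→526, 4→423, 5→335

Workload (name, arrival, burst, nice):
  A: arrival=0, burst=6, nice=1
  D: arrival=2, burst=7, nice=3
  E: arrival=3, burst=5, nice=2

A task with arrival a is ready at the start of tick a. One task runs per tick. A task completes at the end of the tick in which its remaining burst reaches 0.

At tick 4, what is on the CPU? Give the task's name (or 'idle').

running at tick 4 = E

t=0: vr[A=0] → run A
t=1: vr[A=256/205] → run A
t=2: vr[A=512/205 D=512/205] → run A
t=3: vr[A=768/205 D=512/205 E=512/205] → run D
t=4: vr[A=768/205 D=239616/53915 E=512/205] → run E
t=5: vr[A=768/205 D=239616/53915 E=109056/26855] → run A
t=6: vr[A=1024/205 D=239616/53915 E=109056/26855] → run E
t=7: vr[A=1024/205 D=239616/53915 E=30208/5371] → run D
t=8: vr[A=1024/205 D=344576/53915 E=30208/5371] → run A
t=9: vr[A=256/41 D=344576/53915 E=30208/5371] → run E
t=10: vr[A=256/41 D=344576/53915 E=193024/26855] → run A
t=11: vr[D=344576/53915 E=193024/26855] → run D
t=12: vr[D=449536/53915 E=193024/26855] → run E
t=13: vr[D=449536/53915 E=235008/26855] → run D
t=14: vr[D=554496/53915 E=235008/26855] → run E
t=15: vr[D=554496/53915] → run D
t=16: vr[D=659456/53915] → run D
t=17: vr[D=764416/53915] → run D
t=18: (idle)
t=19: (idle)
t=20: (idle)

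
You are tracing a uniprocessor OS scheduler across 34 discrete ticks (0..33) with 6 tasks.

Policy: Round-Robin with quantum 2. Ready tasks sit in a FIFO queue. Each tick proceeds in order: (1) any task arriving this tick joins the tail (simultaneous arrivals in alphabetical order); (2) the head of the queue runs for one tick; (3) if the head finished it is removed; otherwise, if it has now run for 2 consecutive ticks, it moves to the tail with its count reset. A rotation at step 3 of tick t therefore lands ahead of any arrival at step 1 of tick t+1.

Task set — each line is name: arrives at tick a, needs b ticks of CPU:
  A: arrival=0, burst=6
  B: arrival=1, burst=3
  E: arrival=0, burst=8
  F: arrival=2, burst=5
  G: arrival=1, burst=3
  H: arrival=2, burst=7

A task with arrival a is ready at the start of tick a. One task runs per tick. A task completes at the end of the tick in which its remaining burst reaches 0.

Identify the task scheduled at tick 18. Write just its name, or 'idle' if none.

running at tick 18 = A

t=0: queue=[A,E] q_used=0 → run A
t=1: queue=[A,E,B,G] q_used=1 → run A
t=2: queue=[E,B,G,A,F,H] q_used=0 → run E
t=3: queue=[E,B,G,A,F,H] q_used=1 → run E
t=4: queue=[B,G,A,F,H,E] q_used=0 → run B
t=5: queue=[B,G,A,F,H,E] q_used=1 → run B
t=6: queue=[G,A,F,H,E,B] q_used=0 → run G
t=7: queue=[G,A,F,H,E,B] q_used=1 → run G
t=8: queue=[A,F,H,E,B,G] q_used=0 → run A
t=9: queue=[A,F,H,E,B,G] q_used=1 → run A
t=10: queue=[F,H,E,B,G,A] q_used=0 → run F
t=11: queue=[F,H,E,B,G,A] q_used=1 → run F
t=12: queue=[H,E,B,G,A,F] q_used=0 → run H
t=13: queue=[H,E,B,G,A,F] q_used=1 → run H
t=14: queue=[E,B,G,A,F,H] q_used=0 → run E
t=15: queue=[E,B,G,A,F,H] q_used=1 → run E
t=16: queue=[B,G,A,F,H,E] q_used=0 → run B
t=17: queue=[G,A,F,H,E] q_used=0 → run G
t=18: queue=[A,F,H,E] q_used=0 → run A
t=19: queue=[A,F,H,E] q_used=1 → run A
t=20: queue=[F,H,E] q_used=0 → run F
t=21: queue=[F,H,E] q_used=1 → run F
t=22: queue=[H,E,F] q_used=0 → run H
t=23: queue=[H,E,F] q_used=1 → run H
t=24: queue=[E,F,H] q_used=0 → run E
t=25: queue=[E,F,H] q_used=1 → run E
t=26: queue=[F,H,E] q_used=0 → run F
t=27: queue=[H,E] q_used=0 → run H
t=28: queue=[H,E] q_used=1 → run H
t=29: queue=[E,H] q_used=0 → run E
t=30: queue=[E,H] q_used=1 → run E
t=31: queue=[H] q_used=0 → run H
t=32: (idle)
t=33: (idle)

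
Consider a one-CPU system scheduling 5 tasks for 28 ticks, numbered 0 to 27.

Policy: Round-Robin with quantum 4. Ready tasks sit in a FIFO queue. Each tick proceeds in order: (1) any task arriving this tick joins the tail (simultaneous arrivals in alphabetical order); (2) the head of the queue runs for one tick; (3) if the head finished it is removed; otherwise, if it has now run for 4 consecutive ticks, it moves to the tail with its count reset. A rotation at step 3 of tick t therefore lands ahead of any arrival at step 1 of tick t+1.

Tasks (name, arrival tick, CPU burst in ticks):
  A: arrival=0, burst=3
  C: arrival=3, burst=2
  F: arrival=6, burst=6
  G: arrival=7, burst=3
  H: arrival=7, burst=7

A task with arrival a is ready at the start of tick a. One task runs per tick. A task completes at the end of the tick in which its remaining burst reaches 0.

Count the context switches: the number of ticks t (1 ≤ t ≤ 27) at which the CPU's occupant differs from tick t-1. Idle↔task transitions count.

context switches = 8

t=0: queue=[A] q_used=0 → run A
t=1: queue=[A] q_used=1 → run A
t=2: queue=[A] q_used=2 → run A
t=3: queue=[C] q_used=0 → run C
t=4: queue=[C] q_used=1 → run C
t=5: (idle)
t=6: queue=[F] q_used=0 → run F
t=7: queue=[F,G,H] q_used=1 → run F
t=8: queue=[F,G,H] q_used=2 → run F
t=9: queue=[F,G,H] q_used=3 → run F
t=10: queue=[G,H,F] q_used=0 → run G
t=11: queue=[G,H,F] q_used=1 → run G
t=12: queue=[G,H,F] q_used=2 → run G
t=13: queue=[H,F] q_used=0 → run H
t=14: queue=[H,F] q_used=1 → run H
t=15: queue=[H,F] q_used=2 → run H
t=16: queue=[H,F] q_used=3 → run H
t=17: queue=[F,H] q_used=0 → run F
t=18: queue=[F,H] q_used=1 → run F
t=19: queue=[H] q_used=0 → run H
t=20: queue=[H] q_used=1 → run H
t=21: queue=[H] q_used=2 → run H
t=22: (idle)
t=23: (idle)
t=24: (idle)
t=25: (idle)
t=26: (idle)
t=27: (idle)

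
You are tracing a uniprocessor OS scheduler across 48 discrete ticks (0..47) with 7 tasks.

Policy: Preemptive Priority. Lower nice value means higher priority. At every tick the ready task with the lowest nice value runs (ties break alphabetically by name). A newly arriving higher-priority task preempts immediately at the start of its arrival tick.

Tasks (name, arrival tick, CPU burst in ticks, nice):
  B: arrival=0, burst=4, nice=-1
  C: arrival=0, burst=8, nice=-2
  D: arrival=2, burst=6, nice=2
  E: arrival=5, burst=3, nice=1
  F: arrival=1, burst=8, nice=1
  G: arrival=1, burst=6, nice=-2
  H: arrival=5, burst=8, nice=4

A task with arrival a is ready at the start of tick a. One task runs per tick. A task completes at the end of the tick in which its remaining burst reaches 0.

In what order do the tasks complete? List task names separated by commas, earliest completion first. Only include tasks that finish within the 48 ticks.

t=0: ready={B,C} → run C
t=1: ready={B,C,F,G} → run C
t=2: ready={B,C,D,F,G} → run C
t=3: ready={B,C,D,F,G} → run C
t=4: ready={B,C,D,F,G} → run C
t=5: ready={B,C,D,E,F,G,H} → run C
t=6: ready={B,C,D,E,F,G,H} → run C
t=7: ready={B,C,D,E,F,G,H} → run C
t=8: ready={B,D,E,F,G,H} → run G
t=9: ready={B,D,E,F,G,H} → run G
t=10: ready={B,D,E,F,G,H} → run G
t=11: ready={B,D,E,F,G,H} → run G
t=12: ready={B,D,E,F,G,H} → run G
t=13: ready={B,D,E,F,G,H} → run G
t=14: ready={B,D,E,F,H} → run B
t=15: ready={B,D,E,F,H} → run B
t=16: ready={B,D,E,F,H} → run B
t=17: ready={B,D,E,F,H} → run B
t=18: ready={D,E,F,H} → run E
t=19: ready={D,E,F,H} → run E
t=20: ready={D,E,F,H} → run E
t=21: ready={D,F,H} → run F
t=22: ready={D,F,H} → run F
t=23: ready={D,F,H} → run F
t=24: ready={D,F,H} → run F
t=25: ready={D,F,H} → run F
t=26: ready={D,F,H} → run F
t=27: ready={D,F,H} → run F
t=28: ready={D,F,H} → run F
t=29: ready={D,H} → run D
t=30: ready={D,H} → run D
t=31: ready={D,H} → run D
t=32: ready={D,H} → run D
t=33: ready={D,H} → run D
t=34: ready={D,H} → run D
t=35: ready={H} → run H
t=36: ready={H} → run H
t=37: ready={H} → run H
t=38: ready={H} → run H
t=39: ready={H} → run H
t=40: ready={H} → run H
t=41: ready={H} → run H
t=42: ready={H} → run H
t=43: (idle)
t=44: (idle)
t=45: (idle)
t=46: (idle)
t=47: (idle)

completion order = C, G, B, E, F, D, H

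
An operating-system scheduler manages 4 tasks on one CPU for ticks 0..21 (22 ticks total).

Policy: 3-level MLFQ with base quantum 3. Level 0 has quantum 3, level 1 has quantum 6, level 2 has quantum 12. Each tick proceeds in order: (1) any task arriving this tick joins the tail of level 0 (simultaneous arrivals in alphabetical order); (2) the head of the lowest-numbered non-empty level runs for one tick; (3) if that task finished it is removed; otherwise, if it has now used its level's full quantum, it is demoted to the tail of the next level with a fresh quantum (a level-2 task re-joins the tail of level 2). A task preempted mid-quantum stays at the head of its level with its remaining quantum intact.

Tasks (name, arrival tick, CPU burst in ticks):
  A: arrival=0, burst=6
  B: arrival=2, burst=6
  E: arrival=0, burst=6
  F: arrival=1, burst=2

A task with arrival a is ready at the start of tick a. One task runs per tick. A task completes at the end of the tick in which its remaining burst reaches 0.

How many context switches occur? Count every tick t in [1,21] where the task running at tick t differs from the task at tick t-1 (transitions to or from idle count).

t=0: L0/L1/L2 = AE/-/- → run A
t=1: L0/L1/L2 = AEF/-/- → run A
t=2: L0/L1/L2 = AEFB/-/- → run A
t=3: L0/L1/L2 = EFB/A/- → run E
t=4: L0/L1/L2 = EFB/A/- → run E
t=5: L0/L1/L2 = EFB/A/- → run E
t=6: L0/L1/L2 = FB/AE/- → run F
t=7: L0/L1/L2 = FB/AE/- → run F
t=8: L0/L1/L2 = B/AE/- → run B
t=9: L0/L1/L2 = B/AE/- → run B
t=10: L0/L1/L2 = B/AE/- → run B
t=11: L0/L1/L2 = -/AEB/- → run A
t=12: L0/L1/L2 = -/AEB/- → run A
t=13: L0/L1/L2 = -/AEB/- → run A
t=14: L0/L1/L2 = -/EB/- → run E
t=15: L0/L1/L2 = -/EB/- → run E
t=16: L0/L1/L2 = -/EB/- → run E
t=17: L0/L1/L2 = -/B/- → run B
t=18: L0/L1/L2 = -/B/- → run B
t=19: L0/L1/L2 = -/B/- → run B
t=20: (idle)
t=21: (idle)

context switches = 7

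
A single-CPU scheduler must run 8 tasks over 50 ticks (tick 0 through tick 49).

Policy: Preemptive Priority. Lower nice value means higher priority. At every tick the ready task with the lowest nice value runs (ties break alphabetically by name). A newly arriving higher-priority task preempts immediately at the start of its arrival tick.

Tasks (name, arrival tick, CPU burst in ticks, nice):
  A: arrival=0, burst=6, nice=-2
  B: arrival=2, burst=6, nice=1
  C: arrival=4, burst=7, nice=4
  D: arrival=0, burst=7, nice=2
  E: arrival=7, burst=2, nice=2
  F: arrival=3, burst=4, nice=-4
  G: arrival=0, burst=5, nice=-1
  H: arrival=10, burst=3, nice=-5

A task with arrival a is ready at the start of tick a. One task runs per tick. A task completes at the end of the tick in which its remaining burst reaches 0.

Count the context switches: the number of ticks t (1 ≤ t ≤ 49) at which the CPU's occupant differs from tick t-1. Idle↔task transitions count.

t=0: ready={A,D,G} → run A
t=1: ready={A,D,G} → run A
t=2: ready={A,B,D,G} → run A
t=3: ready={A,B,D,F,G} → run F
t=4: ready={A,B,C,D,F,G} → run F
t=5: ready={A,B,C,D,F,G} → run F
t=6: ready={A,B,C,D,F,G} → run F
t=7: ready={A,B,C,D,E,G} → run A
t=8: ready={A,B,C,D,E,G} → run A
t=9: ready={A,B,C,D,E,G} → run A
t=10: ready={B,C,D,E,G,H} → run H
t=11: ready={B,C,D,E,G,H} → run H
t=12: ready={B,C,D,E,G,H} → run H
t=13: ready={B,C,D,E,G} → run G
t=14: ready={B,C,D,E,G} → run G
t=15: ready={B,C,D,E,G} → run G
t=16: ready={B,C,D,E,G} → run G
t=17: ready={B,C,D,E,G} → run G
t=18: ready={B,C,D,E} → run B
t=19: ready={B,C,D,E} → run B
t=20: ready={B,C,D,E} → run B
t=21: ready={B,C,D,E} → run B
t=22: ready={B,C,D,E} → run B
t=23: ready={B,C,D,E} → run B
t=24: ready={C,D,E} → run D
t=25: ready={C,D,E} → run D
t=26: ready={C,D,E} → run D
t=27: ready={C,D,E} → run D
t=28: ready={C,D,E} → run D
t=29: ready={C,D,E} → run D
t=30: ready={C,D,E} → run D
t=31: ready={C,E} → run E
t=32: ready={C,E} → run E
t=33: ready={C} → run C
t=34: ready={C} → run C
t=35: ready={C} → run C
t=36: ready={C} → run C
t=37: ready={C} → run C
t=38: ready={C} → run C
t=39: ready={C} → run C
t=40: (idle)
t=41: (idle)
t=42: (idle)
t=43: (idle)
t=44: (idle)
t=45: (idle)
t=46: (idle)
t=47: (idle)
t=48: (idle)
t=49: (idle)

context switches = 9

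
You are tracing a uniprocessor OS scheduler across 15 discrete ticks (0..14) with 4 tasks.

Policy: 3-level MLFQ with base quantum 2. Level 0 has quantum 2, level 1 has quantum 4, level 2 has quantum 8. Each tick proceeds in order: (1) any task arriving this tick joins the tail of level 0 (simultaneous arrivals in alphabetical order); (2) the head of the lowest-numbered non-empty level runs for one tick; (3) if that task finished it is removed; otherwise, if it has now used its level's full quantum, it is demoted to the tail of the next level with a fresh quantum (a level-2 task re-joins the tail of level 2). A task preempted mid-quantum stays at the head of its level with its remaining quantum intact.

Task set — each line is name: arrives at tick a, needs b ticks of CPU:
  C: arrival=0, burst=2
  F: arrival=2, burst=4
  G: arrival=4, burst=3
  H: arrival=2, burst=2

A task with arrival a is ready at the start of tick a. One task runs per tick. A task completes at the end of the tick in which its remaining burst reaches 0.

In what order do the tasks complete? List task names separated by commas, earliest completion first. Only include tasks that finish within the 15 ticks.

completion order = C, H, F, G

t=0: L0/L1/L2 = C/-/- → run C
t=1: L0/L1/L2 = C/-/- → run C
t=2: L0/L1/L2 = FH/-/- → run F
t=3: L0/L1/L2 = FH/-/- → run F
t=4: L0/L1/L2 = HG/F/- → run H
t=5: L0/L1/L2 = HG/F/- → run H
t=6: L0/L1/L2 = G/F/- → run G
t=7: L0/L1/L2 = G/F/- → run G
t=8: L0/L1/L2 = -/FG/- → run F
t=9: L0/L1/L2 = -/FG/- → run F
t=10: L0/L1/L2 = -/G/- → run G
t=11: (idle)
t=12: (idle)
t=13: (idle)
t=14: (idle)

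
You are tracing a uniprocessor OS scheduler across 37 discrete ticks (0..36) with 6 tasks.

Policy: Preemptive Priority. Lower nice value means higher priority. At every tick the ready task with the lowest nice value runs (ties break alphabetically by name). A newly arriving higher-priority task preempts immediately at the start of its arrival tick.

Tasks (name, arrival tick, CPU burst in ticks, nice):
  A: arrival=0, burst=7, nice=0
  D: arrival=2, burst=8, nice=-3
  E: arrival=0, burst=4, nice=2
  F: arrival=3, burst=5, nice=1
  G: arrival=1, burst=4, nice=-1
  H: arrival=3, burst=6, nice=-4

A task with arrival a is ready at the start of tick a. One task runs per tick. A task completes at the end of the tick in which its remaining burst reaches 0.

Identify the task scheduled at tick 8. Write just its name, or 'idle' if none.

running at tick 8 = H

t=0: ready={A,E} → run A
t=1: ready={A,E,G} → run G
t=2: ready={A,D,E,G} → run D
t=3: ready={A,D,E,F,G,H} → run H
t=4: ready={A,D,E,F,G,H} → run H
t=5: ready={A,D,E,F,G,H} → run H
t=6: ready={A,D,E,F,G,H} → run H
t=7: ready={A,D,E,F,G,H} → run H
t=8: ready={A,D,E,F,G,H} → run H
t=9: ready={A,D,E,F,G} → run D
t=10: ready={A,D,E,F,G} → run D
t=11: ready={A,D,E,F,G} → run D
t=12: ready={A,D,E,F,G} → run D
t=13: ready={A,D,E,F,G} → run D
t=14: ready={A,D,E,F,G} → run D
t=15: ready={A,D,E,F,G} → run D
t=16: ready={A,E,F,G} → run G
t=17: ready={A,E,F,G} → run G
t=18: ready={A,E,F,G} → run G
t=19: ready={A,E,F} → run A
t=20: ready={A,E,F} → run A
t=21: ready={A,E,F} → run A
t=22: ready={A,E,F} → run A
t=23: ready={A,E,F} → run A
t=24: ready={A,E,F} → run A
t=25: ready={E,F} → run F
t=26: ready={E,F} → run F
t=27: ready={E,F} → run F
t=28: ready={E,F} → run F
t=29: ready={E,F} → run F
t=30: ready={E} → run E
t=31: ready={E} → run E
t=32: ready={E} → run E
t=33: ready={E} → run E
t=34: (idle)
t=35: (idle)
t=36: (idle)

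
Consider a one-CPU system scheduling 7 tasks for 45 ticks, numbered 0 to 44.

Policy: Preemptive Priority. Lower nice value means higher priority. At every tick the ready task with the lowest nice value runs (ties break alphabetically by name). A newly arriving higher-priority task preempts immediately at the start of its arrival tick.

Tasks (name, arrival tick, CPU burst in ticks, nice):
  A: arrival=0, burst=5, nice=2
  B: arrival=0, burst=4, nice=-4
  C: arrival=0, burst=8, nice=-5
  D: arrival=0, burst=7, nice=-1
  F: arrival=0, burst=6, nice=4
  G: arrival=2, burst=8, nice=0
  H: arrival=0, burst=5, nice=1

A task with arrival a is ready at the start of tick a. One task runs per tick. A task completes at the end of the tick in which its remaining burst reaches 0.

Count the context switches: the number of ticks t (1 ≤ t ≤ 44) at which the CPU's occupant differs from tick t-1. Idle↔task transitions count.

t=0: ready={A,B,C,D,F,H} → run C
t=1: ready={A,B,C,D,F,H} → run C
t=2: ready={A,B,C,D,F,G,H} → run C
t=3: ready={A,B,C,D,F,G,H} → run C
t=4: ready={A,B,C,D,F,G,H} → run C
t=5: ready={A,B,C,D,F,G,H} → run C
t=6: ready={A,B,C,D,F,G,H} → run C
t=7: ready={A,B,C,D,F,G,H} → run C
t=8: ready={A,B,D,F,G,H} → run B
t=9: ready={A,B,D,F,G,H} → run B
t=10: ready={A,B,D,F,G,H} → run B
t=11: ready={A,B,D,F,G,H} → run B
t=12: ready={A,D,F,G,H} → run D
t=13: ready={A,D,F,G,H} → run D
t=14: ready={A,D,F,G,H} → run D
t=15: ready={A,D,F,G,H} → run D
t=16: ready={A,D,F,G,H} → run D
t=17: ready={A,D,F,G,H} → run D
t=18: ready={A,D,F,G,H} → run D
t=19: ready={A,F,G,H} → run G
t=20: ready={A,F,G,H} → run G
t=21: ready={A,F,G,H} → run G
t=22: ready={A,F,G,H} → run G
t=23: ready={A,F,G,H} → run G
t=24: ready={A,F,G,H} → run G
t=25: ready={A,F,G,H} → run G
t=26: ready={A,F,G,H} → run G
t=27: ready={A,F,H} → run H
t=28: ready={A,F,H} → run H
t=29: ready={A,F,H} → run H
t=30: ready={A,F,H} → run H
t=31: ready={A,F,H} → run H
t=32: ready={A,F} → run A
t=33: ready={A,F} → run A
t=34: ready={A,F} → run A
t=35: ready={A,F} → run A
t=36: ready={A,F} → run A
t=37: ready={F} → run F
t=38: ready={F} → run F
t=39: ready={F} → run F
t=40: ready={F} → run F
t=41: ready={F} → run F
t=42: ready={F} → run F
t=43: (idle)
t=44: (idle)

context switches = 7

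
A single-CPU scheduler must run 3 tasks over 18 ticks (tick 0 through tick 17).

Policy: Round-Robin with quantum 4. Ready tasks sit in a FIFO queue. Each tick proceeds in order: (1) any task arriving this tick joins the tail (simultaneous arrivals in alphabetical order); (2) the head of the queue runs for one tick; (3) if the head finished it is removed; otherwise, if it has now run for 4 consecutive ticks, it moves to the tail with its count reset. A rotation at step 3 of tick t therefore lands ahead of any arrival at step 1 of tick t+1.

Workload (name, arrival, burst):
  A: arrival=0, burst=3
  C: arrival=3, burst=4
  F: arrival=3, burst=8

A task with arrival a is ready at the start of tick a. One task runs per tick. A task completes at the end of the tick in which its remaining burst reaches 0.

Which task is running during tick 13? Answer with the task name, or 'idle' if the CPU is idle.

t=0: queue=[A] q_used=0 → run A
t=1: queue=[A] q_used=1 → run A
t=2: queue=[A] q_used=2 → run A
t=3: queue=[C,F] q_used=0 → run C
t=4: queue=[C,F] q_used=1 → run C
t=5: queue=[C,F] q_used=2 → run C
t=6: queue=[C,F] q_used=3 → run C
t=7: queue=[F] q_used=0 → run F
t=8: queue=[F] q_used=1 → run F
t=9: queue=[F] q_used=2 → run F
t=10: queue=[F] q_used=3 → run F
t=11: queue=[F] q_used=0 → run F
t=12: queue=[F] q_used=1 → run F
t=13: queue=[F] q_used=2 → run F
t=14: queue=[F] q_used=3 → run F
t=15: (idle)
t=16: (idle)
t=17: (idle)

running at tick 13 = F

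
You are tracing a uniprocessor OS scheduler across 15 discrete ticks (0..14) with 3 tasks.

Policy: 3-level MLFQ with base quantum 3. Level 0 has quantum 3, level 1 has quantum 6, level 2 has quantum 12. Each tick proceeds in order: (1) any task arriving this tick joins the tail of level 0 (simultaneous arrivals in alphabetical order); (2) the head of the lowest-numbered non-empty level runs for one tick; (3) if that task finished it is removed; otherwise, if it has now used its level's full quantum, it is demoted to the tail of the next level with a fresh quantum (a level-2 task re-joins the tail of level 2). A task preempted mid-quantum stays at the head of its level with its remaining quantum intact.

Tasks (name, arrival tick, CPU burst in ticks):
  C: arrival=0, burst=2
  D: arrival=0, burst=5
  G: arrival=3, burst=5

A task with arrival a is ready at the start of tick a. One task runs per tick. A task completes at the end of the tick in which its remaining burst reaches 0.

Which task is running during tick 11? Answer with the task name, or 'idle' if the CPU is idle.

t=0: L0/L1/L2 = CD/-/- → run C
t=1: L0/L1/L2 = CD/-/- → run C
t=2: L0/L1/L2 = D/-/- → run D
t=3: L0/L1/L2 = DG/-/- → run D
t=4: L0/L1/L2 = DG/-/- → run D
t=5: L0/L1/L2 = G/D/- → run G
t=6: L0/L1/L2 = G/D/- → run G
t=7: L0/L1/L2 = G/D/- → run G
t=8: L0/L1/L2 = -/DG/- → run D
t=9: L0/L1/L2 = -/DG/- → run D
t=10: L0/L1/L2 = -/G/- → run G
t=11: L0/L1/L2 = -/G/- → run G
t=12: (idle)
t=13: (idle)
t=14: (idle)

running at tick 11 = G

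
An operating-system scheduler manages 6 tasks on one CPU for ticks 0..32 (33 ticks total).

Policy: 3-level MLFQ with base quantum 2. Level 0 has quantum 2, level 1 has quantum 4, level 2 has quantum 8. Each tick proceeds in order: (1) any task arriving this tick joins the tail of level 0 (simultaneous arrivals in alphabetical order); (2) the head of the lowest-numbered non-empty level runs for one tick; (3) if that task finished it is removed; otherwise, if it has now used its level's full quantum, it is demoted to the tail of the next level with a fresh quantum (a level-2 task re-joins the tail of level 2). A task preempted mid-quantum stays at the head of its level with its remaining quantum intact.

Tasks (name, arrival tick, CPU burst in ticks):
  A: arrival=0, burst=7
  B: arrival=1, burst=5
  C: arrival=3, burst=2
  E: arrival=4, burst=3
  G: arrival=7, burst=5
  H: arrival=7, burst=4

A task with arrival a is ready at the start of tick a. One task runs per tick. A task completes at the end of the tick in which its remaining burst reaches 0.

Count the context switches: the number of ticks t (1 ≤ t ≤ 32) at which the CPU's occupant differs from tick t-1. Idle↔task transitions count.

t=0: L0/L1/L2 = A/-/- → run A
t=1: L0/L1/L2 = AB/-/- → run A
t=2: L0/L1/L2 = B/A/- → run B
t=3: L0/L1/L2 = BC/A/- → run B
t=4: L0/L1/L2 = CE/AB/- → run C
t=5: L0/L1/L2 = CE/AB/- → run C
t=6: L0/L1/L2 = E/AB/- → run E
t=7: L0/L1/L2 = EGH/AB/- → run E
t=8: L0/L1/L2 = GH/ABE/- → run G
t=9: L0/L1/L2 = GH/ABE/- → run G
t=10: L0/L1/L2 = H/ABEG/- → run H
t=11: L0/L1/L2 = H/ABEG/- → run H
t=12: L0/L1/L2 = -/ABEGH/- → run A
t=13: L0/L1/L2 = -/ABEGH/- → run A
t=14: L0/L1/L2 = -/ABEGH/- → run A
t=15: L0/L1/L2 = -/ABEGH/- → run A
t=16: L0/L1/L2 = -/BEGH/A → run B
t=17: L0/L1/L2 = -/BEGH/A → run B
t=18: L0/L1/L2 = -/BEGH/A → run B
t=19: L0/L1/L2 = -/EGH/A → run E
t=20: L0/L1/L2 = -/GH/A → run G
t=21: L0/L1/L2 = -/GH/A → run G
t=22: L0/L1/L2 = -/GH/A → run G
t=23: L0/L1/L2 = -/H/A → run H
t=24: L0/L1/L2 = -/H/A → run H
t=25: L0/L1/L2 = -/-/A → run A
t=26: (idle)
t=27: (idle)
t=28: (idle)
t=29: (idle)
t=30: (idle)
t=31: (idle)
t=32: (idle)

context switches = 12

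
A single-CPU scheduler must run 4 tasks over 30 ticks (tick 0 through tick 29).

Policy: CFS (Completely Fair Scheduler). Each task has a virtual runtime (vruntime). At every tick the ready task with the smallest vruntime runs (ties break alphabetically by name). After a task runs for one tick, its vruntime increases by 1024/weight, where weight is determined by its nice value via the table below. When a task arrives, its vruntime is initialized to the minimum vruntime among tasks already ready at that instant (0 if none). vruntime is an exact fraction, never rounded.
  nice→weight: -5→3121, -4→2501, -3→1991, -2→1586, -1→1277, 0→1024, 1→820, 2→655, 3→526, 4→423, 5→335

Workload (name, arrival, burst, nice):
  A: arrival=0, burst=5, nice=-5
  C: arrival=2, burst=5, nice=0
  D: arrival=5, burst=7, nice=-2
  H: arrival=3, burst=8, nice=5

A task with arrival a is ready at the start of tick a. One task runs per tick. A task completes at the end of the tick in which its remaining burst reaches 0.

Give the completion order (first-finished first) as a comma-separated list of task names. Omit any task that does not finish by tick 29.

completion order = A, C, D, H

t=0: vr[A=0] → run A
t=1: vr[A=1024/3121] → run A
t=2: vr[A=2048/3121 C=2048/3121] → run A
t=3: vr[A=3072/3121 C=2048/3121 H=2048/3121] → run C
t=4: vr[A=3072/3121 C=5169/3121 H=2048/3121] → run H
t=5: vr[A=3072/3121 C=5169/3121 D=3072/3121 H=3881984/1045535] → run A
t=6: vr[A=4096/3121 C=5169/3121 D=3072/3121 H=3881984/1045535] → run D
t=7: vr[A=4096/3121 C=5169/3121 D=4034048/2474953 H=3881984/1045535] → run A
t=8: vr[C=5169/3121 D=4034048/2474953 H=3881984/1045535] → run D
t=9: vr[C=5169/3121 D=5632000/2474953 H=3881984/1045535] → run C
t=10: vr[C=8290/3121 D=5632000/2474953 H=3881984/1045535] → run D
t=11: vr[C=8290/3121 D=7229952/2474953 H=3881984/1045535] → run C
t=12: vr[C=11411/3121 D=7229952/2474953 H=3881984/1045535] → run D
t=13: vr[C=11411/3121 D=8827904/2474953 H=3881984/1045535] → run D
t=14: vr[C=11411/3121 D=10425856/2474953 H=3881984/1045535] → run C
t=15: vr[C=14532/3121 D=10425856/2474953 H=3881984/1045535] → run H
t=16: vr[C=14532/3121 D=10425856/2474953 H=7077888/1045535] → run D
t=17: vr[C=14532/3121 D=12023808/2474953 H=7077888/1045535] → run C
t=18: vr[D=12023808/2474953 H=7077888/1045535] → run D
t=19: vr[H=7077888/1045535] → run H
t=20: vr[H=10273792/1045535] → run H
t=21: vr[H=13469696/1045535] → run H
t=22: vr[H=3333120/209107] → run H
t=23: vr[H=19861504/1045535] → run H
t=24: vr[H=23057408/1045535] → run H
t=25: (idle)
t=26: (idle)
t=27: (idle)
t=28: (idle)
t=29: (idle)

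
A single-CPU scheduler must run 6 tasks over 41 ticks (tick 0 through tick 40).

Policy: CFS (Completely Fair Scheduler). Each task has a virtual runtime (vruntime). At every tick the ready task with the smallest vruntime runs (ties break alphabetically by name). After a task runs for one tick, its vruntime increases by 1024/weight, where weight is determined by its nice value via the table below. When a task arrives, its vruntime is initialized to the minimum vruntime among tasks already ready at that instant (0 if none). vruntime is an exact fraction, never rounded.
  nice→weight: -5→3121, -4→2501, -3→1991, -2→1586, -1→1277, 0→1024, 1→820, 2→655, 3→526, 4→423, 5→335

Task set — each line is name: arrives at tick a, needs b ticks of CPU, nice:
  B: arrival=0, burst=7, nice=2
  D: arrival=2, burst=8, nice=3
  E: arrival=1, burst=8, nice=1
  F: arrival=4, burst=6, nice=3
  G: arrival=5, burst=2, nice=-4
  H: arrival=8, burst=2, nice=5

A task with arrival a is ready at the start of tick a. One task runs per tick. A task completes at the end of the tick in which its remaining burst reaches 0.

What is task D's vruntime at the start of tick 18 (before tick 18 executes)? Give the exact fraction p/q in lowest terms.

vruntime(D, start of tick 18) = 1275392/172265

t=0: vr[B=0] → run B
t=1: vr[B=1024/655 E=1024/655] → run B
t=2: vr[B=2048/655 D=1024/655 E=1024/655] → run D
t=3: vr[B=2048/655 D=604672/172265 E=1024/655] → run E
t=4: vr[B=2048/655 D=604672/172265 E=15104/5371 F=15104/5371] → run E
t=5: vr[B=2048/655 D=604672/172265 E=109056/26855 F=15104/5371 G=15104/5371] → run F
t=6: vr[B=2048/655 D=604672/172265 E=109056/26855 F=6722304/1412573 G=15104/5371] → run G
t=7: vr[B=2048/655 D=604672/172265 E=109056/26855 F=6722304/1412573 G=1055488/327631] → run B
t=8: vr[B=3072/655 D=604672/172265 E=109056/26855 F=6722304/1412573 G=1055488/327631 H=1055488/327631] → run G
t=9: vr[B=3072/655 D=604672/172265 E=109056/26855 F=6722304/1412573 H=1055488/327631] → run H
t=10: vr[B=3072/655 D=604672/172265 E=109056/26855 F=6722304/1412573 H=689082624/109756385] → run D
t=11: vr[B=3072/655 D=940032/172265 E=109056/26855 F=6722304/1412573 H=689082624/109756385] → run E
t=12: vr[B=3072/655 D=940032/172265 E=142592/26855 F=6722304/1412573 H=689082624/109756385] → run B
t=13: vr[B=4096/655 D=940032/172265 E=142592/26855 F=6722304/1412573 H=689082624/109756385] → run F
t=14: vr[B=4096/655 D=940032/172265 E=142592/26855 F=9472256/1412573 H=689082624/109756385] → run E
t=15: vr[B=4096/655 D=940032/172265 E=176128/26855 F=9472256/1412573 H=689082624/109756385] → run D
t=16: vr[B=4096/655 D=1275392/172265 E=176128/26855 F=9472256/1412573 H=689082624/109756385] → run B
t=17: vr[B=1024/131 D=1275392/172265 E=176128/26855 F=9472256/1412573 H=689082624/109756385] → run H
t=18: vr[B=1024/131 D=1275392/172265 E=176128/26855 F=9472256/1412573] → run E
t=19: vr[B=1024/131 D=1275392/172265 E=209664/26855 F=9472256/1412573] → run F
t=20: vr[B=1024/131 D=1275392/172265 E=209664/26855 F=12222208/1412573] → run D
t=21: vr[B=1024/131 D=1610752/172265 E=209664/26855 F=12222208/1412573] → run E
t=22: vr[B=1024/131 D=1610752/172265 E=48640/5371 F=12222208/1412573] → run B
t=23: vr[B=6144/655 D=1610752/172265 E=48640/5371 F=12222208/1412573] → run F
t=24: vr[B=6144/655 D=1610752/172265 E=48640/5371 F=14972160/1412573] → run E
t=25: vr[B=6144/655 D=1610752/172265 E=276736/26855 F=14972160/1412573] → run D
t=26: vr[B=6144/655 D=1946112/172265 E=276736/26855 F=14972160/1412573] → run B
t=27: vr[D=1946112/172265 E=276736/26855 F=14972160/1412573] → run E
t=28: vr[D=1946112/172265 F=14972160/1412573] → run F
t=29: vr[D=1946112/172265 F=17722112/1412573] → run D
t=30: vr[D=2281472/172265 F=17722112/1412573] → run F
t=31: vr[D=2281472/172265] → run D
t=32: vr[D=2616832/172265] → run D
t=33: (idle)
t=34: (idle)
t=35: (idle)
t=36: (idle)
t=37: (idle)
t=38: (idle)
t=39: (idle)
t=40: (idle)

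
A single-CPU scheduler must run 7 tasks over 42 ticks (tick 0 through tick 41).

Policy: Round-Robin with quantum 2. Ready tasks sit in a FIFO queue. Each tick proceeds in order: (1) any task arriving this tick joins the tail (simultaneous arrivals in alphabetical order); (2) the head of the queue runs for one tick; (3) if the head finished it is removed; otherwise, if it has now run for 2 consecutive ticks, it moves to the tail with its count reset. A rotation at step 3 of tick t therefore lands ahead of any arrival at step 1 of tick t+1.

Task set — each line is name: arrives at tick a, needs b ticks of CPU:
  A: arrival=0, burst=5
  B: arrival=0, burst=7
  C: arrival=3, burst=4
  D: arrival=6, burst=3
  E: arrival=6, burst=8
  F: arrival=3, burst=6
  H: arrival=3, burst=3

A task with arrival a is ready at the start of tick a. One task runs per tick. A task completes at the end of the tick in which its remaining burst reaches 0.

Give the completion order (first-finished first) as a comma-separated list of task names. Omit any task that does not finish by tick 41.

completion order = A, C, H, D, F, B, E

t=0: queue=[A,B] q_used=0 → run A
t=1: queue=[A,B] q_used=1 → run A
t=2: queue=[B,A] q_used=0 → run B
t=3: queue=[B,A,C,F,H] q_used=1 → run B
t=4: queue=[A,C,F,H,B] q_used=0 → run A
t=5: queue=[A,C,F,H,B] q_used=1 → run A
t=6: queue=[C,F,H,B,A,D,E] q_used=0 → run C
t=7: queue=[C,F,H,B,A,D,E] q_used=1 → run C
t=8: queue=[F,H,B,A,D,E,C] q_used=0 → run F
t=9: queue=[F,H,B,A,D,E,C] q_used=1 → run F
t=10: queue=[H,B,A,D,E,C,F] q_used=0 → run H
t=11: queue=[H,B,A,D,E,C,F] q_used=1 → run H
t=12: queue=[B,A,D,E,C,F,H] q_used=0 → run B
t=13: queue=[B,A,D,E,C,F,H] q_used=1 → run B
t=14: queue=[A,D,E,C,F,H,B] q_used=0 → run A
t=15: queue=[D,E,C,F,H,B] q_used=0 → run D
t=16: queue=[D,E,C,F,H,B] q_used=1 → run D
t=17: queue=[E,C,F,H,B,D] q_used=0 → run E
t=18: queue=[E,C,F,H,B,D] q_used=1 → run E
t=19: queue=[C,F,H,B,D,E] q_used=0 → run C
t=20: queue=[C,F,H,B,D,E] q_used=1 → run C
t=21: queue=[F,H,B,D,E] q_used=0 → run F
t=22: queue=[F,H,B,D,E] q_used=1 → run F
t=23: queue=[H,B,D,E,F] q_used=0 → run H
t=24: queue=[B,D,E,F] q_used=0 → run B
t=25: queue=[B,D,E,F] q_used=1 → run B
t=26: queue=[D,E,F,B] q_used=0 → run D
t=27: queue=[E,F,B] q_used=0 → run E
t=28: queue=[E,F,B] q_used=1 → run E
t=29: queue=[F,B,E] q_used=0 → run F
t=30: queue=[F,B,E] q_used=1 → run F
t=31: queue=[B,E] q_used=0 → run B
t=32: queue=[E] q_used=0 → run E
t=33: queue=[E] q_used=1 → run E
t=34: queue=[E] q_used=0 → run E
t=35: queue=[E] q_used=1 → run E
t=36: (idle)
t=37: (idle)
t=38: (idle)
t=39: (idle)
t=40: (idle)
t=41: (idle)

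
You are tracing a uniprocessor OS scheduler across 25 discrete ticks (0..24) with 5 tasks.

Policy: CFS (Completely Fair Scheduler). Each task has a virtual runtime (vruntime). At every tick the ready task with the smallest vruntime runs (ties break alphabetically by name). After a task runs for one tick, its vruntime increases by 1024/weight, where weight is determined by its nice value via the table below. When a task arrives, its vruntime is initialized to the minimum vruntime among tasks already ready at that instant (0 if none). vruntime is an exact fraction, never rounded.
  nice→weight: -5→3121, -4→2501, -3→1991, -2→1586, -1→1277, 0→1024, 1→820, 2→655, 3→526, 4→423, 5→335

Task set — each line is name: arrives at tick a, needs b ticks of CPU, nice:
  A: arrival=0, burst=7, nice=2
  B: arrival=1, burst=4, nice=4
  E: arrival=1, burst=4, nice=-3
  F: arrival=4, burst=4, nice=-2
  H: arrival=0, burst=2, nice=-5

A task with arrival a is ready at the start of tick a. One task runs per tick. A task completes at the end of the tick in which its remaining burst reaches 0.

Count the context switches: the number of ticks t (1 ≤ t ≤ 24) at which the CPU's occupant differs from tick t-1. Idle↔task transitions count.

t=0: vr[A=0 H=0] → run A
t=1: vr[A=1024/655 B=0 E=0 H=0] → run B
t=2: vr[A=1024/655 B=1024/423 E=0 H=0] → run E
t=3: vr[A=1024/655 B=1024/423 E=1024/1991 H=0] → run H
t=4: vr[A=1024/655 B=1024/423 E=1024/1991 F=1024/3121 H=1024/3121] → run F
t=5: vr[A=1024/655 B=1024/423 E=1024/1991 F=2409984/2474953 H=1024/3121] → run H
t=6: vr[A=1024/655 B=1024/423 E=1024/1991 F=2409984/2474953] → run E
t=7: vr[A=1024/655 B=1024/423 E=2048/1991 F=2409984/2474953] → run F
t=8: vr[A=1024/655 B=1024/423 E=2048/1991 F=4007936/2474953] → run E
t=9: vr[A=1024/655 B=1024/423 E=3072/1991 F=4007936/2474953] → run E
t=10: vr[A=1024/655 B=1024/423 F=4007936/2474953] → run A
t=11: vr[A=2048/655 B=1024/423 F=4007936/2474953] → run F
t=12: vr[A=2048/655 B=1024/423 F=5605888/2474953] → run F
t=13: vr[A=2048/655 B=1024/423] → run B
t=14: vr[A=2048/655 B=2048/423] → run A
t=15: vr[A=3072/655 B=2048/423] → run A
t=16: vr[A=4096/655 B=2048/423] → run B
t=17: vr[A=4096/655 B=1024/141] → run A
t=18: vr[A=1024/131 B=1024/141] → run B
t=19: vr[A=1024/131] → run A
t=20: vr[A=6144/655] → run A
t=21: (idle)
t=22: (idle)
t=23: (idle)
t=24: (idle)

context switches = 17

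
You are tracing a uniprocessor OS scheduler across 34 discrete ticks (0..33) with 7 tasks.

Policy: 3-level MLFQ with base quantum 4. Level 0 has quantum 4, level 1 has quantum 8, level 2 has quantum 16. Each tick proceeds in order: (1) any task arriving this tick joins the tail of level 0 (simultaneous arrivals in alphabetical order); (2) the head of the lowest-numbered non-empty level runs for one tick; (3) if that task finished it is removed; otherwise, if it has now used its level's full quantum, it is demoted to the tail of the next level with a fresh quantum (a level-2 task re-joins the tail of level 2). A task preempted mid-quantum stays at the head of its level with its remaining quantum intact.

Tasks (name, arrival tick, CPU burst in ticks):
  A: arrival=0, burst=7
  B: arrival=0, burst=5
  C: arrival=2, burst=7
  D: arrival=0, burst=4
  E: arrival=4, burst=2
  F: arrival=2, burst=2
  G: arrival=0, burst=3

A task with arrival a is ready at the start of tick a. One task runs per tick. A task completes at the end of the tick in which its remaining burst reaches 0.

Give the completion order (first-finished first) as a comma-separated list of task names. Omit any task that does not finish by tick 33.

t=0: L0/L1/L2 = ABDG/-/- → run A
t=1: L0/L1/L2 = ABDG/-/- → run A
t=2: L0/L1/L2 = ABDGCF/-/- → run A
t=3: L0/L1/L2 = ABDGCF/-/- → run A
t=4: L0/L1/L2 = BDGCFE/A/- → run B
t=5: L0/L1/L2 = BDGCFE/A/- → run B
t=6: L0/L1/L2 = BDGCFE/A/- → run B
t=7: L0/L1/L2 = BDGCFE/A/- → run B
t=8: L0/L1/L2 = DGCFE/AB/- → run D
t=9: L0/L1/L2 = DGCFE/AB/- → run D
t=10: L0/L1/L2 = DGCFE/AB/- → run D
t=11: L0/L1/L2 = DGCFE/AB/- → run D
t=12: L0/L1/L2 = GCFE/AB/- → run G
t=13: L0/L1/L2 = GCFE/AB/- → run G
t=14: L0/L1/L2 = GCFE/AB/- → run G
t=15: L0/L1/L2 = CFE/AB/- → run C
t=16: L0/L1/L2 = CFE/AB/- → run C
t=17: L0/L1/L2 = CFE/AB/- → run C
t=18: L0/L1/L2 = CFE/AB/- → run C
t=19: L0/L1/L2 = FE/ABC/- → run F
t=20: L0/L1/L2 = FE/ABC/- → run F
t=21: L0/L1/L2 = E/ABC/- → run E
t=22: L0/L1/L2 = E/ABC/- → run E
t=23: L0/L1/L2 = -/ABC/- → run A
t=24: L0/L1/L2 = -/ABC/- → run A
t=25: L0/L1/L2 = -/ABC/- → run A
t=26: L0/L1/L2 = -/BC/- → run B
t=27: L0/L1/L2 = -/C/- → run C
t=28: L0/L1/L2 = -/C/- → run C
t=29: L0/L1/L2 = -/C/- → run C
t=30: (idle)
t=31: (idle)
t=32: (idle)
t=33: (idle)

completion order = D, G, F, E, A, B, C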